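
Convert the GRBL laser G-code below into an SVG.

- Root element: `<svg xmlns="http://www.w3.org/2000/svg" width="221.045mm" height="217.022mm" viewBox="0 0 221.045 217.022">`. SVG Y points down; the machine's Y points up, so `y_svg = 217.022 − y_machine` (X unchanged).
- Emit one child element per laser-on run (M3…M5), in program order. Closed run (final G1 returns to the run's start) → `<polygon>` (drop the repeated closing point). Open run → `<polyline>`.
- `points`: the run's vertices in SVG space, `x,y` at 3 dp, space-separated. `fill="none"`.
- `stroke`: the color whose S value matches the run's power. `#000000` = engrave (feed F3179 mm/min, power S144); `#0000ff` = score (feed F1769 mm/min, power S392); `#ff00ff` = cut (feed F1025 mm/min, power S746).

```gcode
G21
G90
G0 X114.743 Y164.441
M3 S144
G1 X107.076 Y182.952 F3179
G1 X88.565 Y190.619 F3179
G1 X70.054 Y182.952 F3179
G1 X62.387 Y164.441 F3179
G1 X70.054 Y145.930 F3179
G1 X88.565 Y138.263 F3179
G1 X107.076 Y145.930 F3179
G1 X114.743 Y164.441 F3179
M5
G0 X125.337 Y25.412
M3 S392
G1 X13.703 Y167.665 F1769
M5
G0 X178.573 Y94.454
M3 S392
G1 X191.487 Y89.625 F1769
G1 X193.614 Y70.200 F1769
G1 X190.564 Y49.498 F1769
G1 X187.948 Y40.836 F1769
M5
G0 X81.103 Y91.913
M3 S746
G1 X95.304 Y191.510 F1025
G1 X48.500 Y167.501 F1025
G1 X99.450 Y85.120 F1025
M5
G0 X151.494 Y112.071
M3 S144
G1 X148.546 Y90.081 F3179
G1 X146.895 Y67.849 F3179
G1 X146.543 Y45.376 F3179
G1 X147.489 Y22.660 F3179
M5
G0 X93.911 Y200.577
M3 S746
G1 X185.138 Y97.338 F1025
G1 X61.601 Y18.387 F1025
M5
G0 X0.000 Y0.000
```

Each laser-on run becomes one SVG element. Flip Y back into SVG space with y_svg = 217.022 − y_machine.

Run 1: the run's S144 means `#000000` (engrave). The run returns to its start, so emit a `<polygon>` with points (Y-flipped): 114.743,52.581 107.076,34.070 88.565,26.403 70.054,34.070 62.387,52.581 70.054,71.092 88.565,78.759 107.076,71.092.

Run 2: the run's S392 means `#0000ff` (score). The run is open, so emit a `<polyline>` with points (Y-flipped): 125.337,191.610 13.703,49.357.

Run 3: S392 ⇒ score layer `#0000ff`. The run is open, so emit a `<polyline>` with points (Y-flipped): 178.573,122.568 191.487,127.397 193.614,146.822 190.564,167.524 187.948,176.186.

Run 4: the run's S746 means `#ff00ff` (cut). The run is open, so emit a `<polyline>` with points (Y-flipped): 81.103,125.109 95.304,25.512 48.500,49.521 99.450,131.902.

Run 5: S144 ⇒ engrave layer `#000000`. The run is open, so emit a `<polyline>` with points (Y-flipped): 151.494,104.951 148.546,126.941 146.895,149.173 146.543,171.646 147.489,194.362.

Run 6: the run's S746 means `#ff00ff` (cut). The run is open, so emit a `<polyline>` with points (Y-flipped): 93.911,16.445 185.138,119.684 61.601,198.635.

<svg xmlns="http://www.w3.org/2000/svg" width="221.045mm" height="217.022mm" viewBox="0 0 221.045 217.022">
  <polygon points="114.743,52.581 107.076,34.070 88.565,26.403 70.054,34.070 62.387,52.581 70.054,71.092 88.565,78.759 107.076,71.092" fill="none" stroke="#000000"/>
  <polyline points="125.337,191.610 13.703,49.357" fill="none" stroke="#0000ff"/>
  <polyline points="178.573,122.568 191.487,127.397 193.614,146.822 190.564,167.524 187.948,176.186" fill="none" stroke="#0000ff"/>
  <polyline points="81.103,125.109 95.304,25.512 48.500,49.521 99.450,131.902" fill="none" stroke="#ff00ff"/>
  <polyline points="151.494,104.951 148.546,126.941 146.895,149.173 146.543,171.646 147.489,194.362" fill="none" stroke="#000000"/>
  <polyline points="93.911,16.445 185.138,119.684 61.601,198.635" fill="none" stroke="#ff00ff"/>
</svg>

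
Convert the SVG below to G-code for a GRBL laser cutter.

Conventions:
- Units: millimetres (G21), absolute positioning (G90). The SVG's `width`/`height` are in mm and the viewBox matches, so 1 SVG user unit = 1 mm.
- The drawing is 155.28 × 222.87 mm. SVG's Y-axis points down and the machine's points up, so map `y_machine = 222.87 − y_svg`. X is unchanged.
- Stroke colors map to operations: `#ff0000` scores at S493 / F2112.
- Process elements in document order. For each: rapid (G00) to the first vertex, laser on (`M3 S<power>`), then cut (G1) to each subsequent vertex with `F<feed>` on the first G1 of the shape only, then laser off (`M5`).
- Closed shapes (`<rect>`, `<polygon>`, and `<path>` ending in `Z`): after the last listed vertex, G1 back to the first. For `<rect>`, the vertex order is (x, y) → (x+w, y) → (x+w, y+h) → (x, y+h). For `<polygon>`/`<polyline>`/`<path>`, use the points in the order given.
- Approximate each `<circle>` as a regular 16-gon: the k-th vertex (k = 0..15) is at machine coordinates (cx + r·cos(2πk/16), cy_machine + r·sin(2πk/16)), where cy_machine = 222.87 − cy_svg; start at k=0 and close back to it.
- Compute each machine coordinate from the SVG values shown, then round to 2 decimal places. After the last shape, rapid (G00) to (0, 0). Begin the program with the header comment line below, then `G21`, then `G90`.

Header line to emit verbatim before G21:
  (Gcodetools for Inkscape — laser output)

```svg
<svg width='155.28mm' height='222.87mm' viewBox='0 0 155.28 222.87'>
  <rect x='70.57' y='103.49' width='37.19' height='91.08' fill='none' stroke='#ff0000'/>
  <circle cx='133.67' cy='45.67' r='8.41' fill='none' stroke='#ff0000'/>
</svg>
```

1 u = 1 mm; y_m = 222.87 − y.

[1] `<rect>` rectangle, #ff0000→score S493 F2112: (70.57,119.38) → (107.76,119.38) → (107.76,28.30) → (70.57,28.30) → (70.57,119.38) (closed)

[2] `<circle>` circle, #ff0000→score S493 F2112: (142.08,177.20) → (141.44,180.42) → (139.62,183.15) → (136.89,184.97) → (133.67,185.61) → (130.45,184.97) → (127.72,183.15) → (125.90,180.42) → (125.26,177.20) → (125.90,173.98) → (127.72,171.25) → (130.45,169.43) → (133.67,168.79) → (136.89,169.43) → (139.62,171.25) → (141.44,173.98) → (142.08,177.20) (closed)

(Gcodetools for Inkscape — laser output)
G21
G90
G00 X70.57 Y119.38
M3 S493
G1 X107.76 Y119.38 F2112
G1 X107.76 Y28.30
G1 X70.57 Y28.30
G1 X70.57 Y119.38
M5
G00 X142.08 Y177.20
M3 S493
G1 X141.44 Y180.42 F2112
G1 X139.62 Y183.15
G1 X136.89 Y184.97
G1 X133.67 Y185.61
G1 X130.45 Y184.97
G1 X127.72 Y183.15
G1 X125.90 Y180.42
G1 X125.26 Y177.20
G1 X125.90 Y173.98
G1 X127.72 Y171.25
G1 X130.45 Y169.43
G1 X133.67 Y168.79
G1 X136.89 Y169.43
G1 X139.62 Y171.25
G1 X141.44 Y173.98
G1 X142.08 Y177.20
M5
G00 X0.00 Y0.00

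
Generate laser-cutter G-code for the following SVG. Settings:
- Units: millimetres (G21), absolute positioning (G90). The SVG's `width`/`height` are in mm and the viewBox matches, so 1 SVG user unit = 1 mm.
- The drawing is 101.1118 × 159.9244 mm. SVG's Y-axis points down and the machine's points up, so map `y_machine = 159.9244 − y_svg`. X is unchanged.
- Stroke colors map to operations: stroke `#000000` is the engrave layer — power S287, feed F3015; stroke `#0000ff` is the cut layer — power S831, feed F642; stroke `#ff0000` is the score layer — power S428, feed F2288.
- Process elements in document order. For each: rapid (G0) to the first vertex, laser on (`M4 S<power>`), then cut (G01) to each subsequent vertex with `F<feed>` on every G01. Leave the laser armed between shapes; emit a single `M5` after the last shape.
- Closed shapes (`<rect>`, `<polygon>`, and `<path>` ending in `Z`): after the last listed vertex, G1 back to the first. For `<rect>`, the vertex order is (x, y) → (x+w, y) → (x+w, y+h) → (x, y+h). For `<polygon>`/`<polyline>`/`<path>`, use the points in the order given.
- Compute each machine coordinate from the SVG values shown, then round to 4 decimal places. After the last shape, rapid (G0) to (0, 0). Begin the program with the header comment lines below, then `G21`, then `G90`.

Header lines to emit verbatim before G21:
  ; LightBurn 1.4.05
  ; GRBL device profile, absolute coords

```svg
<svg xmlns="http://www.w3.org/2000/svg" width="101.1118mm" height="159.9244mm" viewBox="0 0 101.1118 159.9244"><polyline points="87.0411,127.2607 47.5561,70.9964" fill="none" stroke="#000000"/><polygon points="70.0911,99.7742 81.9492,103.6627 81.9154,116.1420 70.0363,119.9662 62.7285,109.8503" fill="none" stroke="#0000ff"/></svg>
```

viewBox `0 0 101.1118 159.9244` with mm width/height → 1 unit = 1 mm. Flip: y_m = 159.9244 − y_svg.

**Shape 1** — `<polyline>` line segment, stroke `#000000` → engrave (S287, F3015). Machine vertices: (87.0411,32.6637) → (47.5561,88.9280). Open path.

**Shape 2** — `<polygon>` regular polygon, stroke `#0000ff` → cut (S831, F642). Machine vertices: (70.0911,60.1502) → (81.9492,56.2617) → (81.9154,43.7824) → (70.0363,39.9582) → (62.7285,50.0741) → (70.0911,60.1502). Closed: final G1 returns to the first vertex.

; LightBurn 1.4.05
; GRBL device profile, absolute coords
G21
G90
G0 X87.0411 Y32.6637
M4 S287
G01 X47.5561 Y88.9280 F3015
G0 X70.0911 Y60.1502
M4 S831
G01 X81.9492 Y56.2617 F642
G01 X81.9154 Y43.7824 F642
G01 X70.0363 Y39.9582 F642
G01 X62.7285 Y50.0741 F642
G01 X70.0911 Y60.1502 F642
M5
G0 X0.0000 Y0.0000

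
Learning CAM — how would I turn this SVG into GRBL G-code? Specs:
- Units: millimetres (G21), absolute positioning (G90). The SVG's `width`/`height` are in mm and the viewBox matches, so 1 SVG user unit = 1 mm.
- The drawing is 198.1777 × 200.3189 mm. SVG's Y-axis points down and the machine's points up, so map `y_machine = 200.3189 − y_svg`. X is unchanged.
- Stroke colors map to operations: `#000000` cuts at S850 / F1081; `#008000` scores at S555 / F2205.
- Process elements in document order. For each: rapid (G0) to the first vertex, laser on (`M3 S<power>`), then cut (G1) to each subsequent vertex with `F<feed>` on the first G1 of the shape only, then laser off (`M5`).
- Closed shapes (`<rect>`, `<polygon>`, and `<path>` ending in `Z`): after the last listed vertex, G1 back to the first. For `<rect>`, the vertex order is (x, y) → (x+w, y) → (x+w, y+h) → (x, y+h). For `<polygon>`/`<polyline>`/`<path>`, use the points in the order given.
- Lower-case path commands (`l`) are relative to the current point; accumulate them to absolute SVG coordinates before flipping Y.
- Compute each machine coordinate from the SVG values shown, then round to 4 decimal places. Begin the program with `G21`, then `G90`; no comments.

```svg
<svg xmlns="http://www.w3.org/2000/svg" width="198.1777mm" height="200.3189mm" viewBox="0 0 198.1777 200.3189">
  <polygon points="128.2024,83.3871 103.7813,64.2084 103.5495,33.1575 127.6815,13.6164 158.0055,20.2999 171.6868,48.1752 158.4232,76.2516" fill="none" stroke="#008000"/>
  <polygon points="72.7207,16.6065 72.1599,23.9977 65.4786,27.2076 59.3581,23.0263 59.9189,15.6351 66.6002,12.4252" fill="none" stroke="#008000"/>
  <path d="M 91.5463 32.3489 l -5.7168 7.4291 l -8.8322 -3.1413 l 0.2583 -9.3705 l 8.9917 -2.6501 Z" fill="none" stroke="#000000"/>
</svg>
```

G21
G90
G0 X128.2024 Y116.9318
M3 S555
G1 X103.7813 Y136.1105 F2205
G1 X103.5495 Y167.1614
G1 X127.6815 Y186.7025
G1 X158.0055 Y180.0190
G1 X171.6868 Y152.1437
G1 X158.4232 Y124.0673
G1 X128.2024 Y116.9318
M5
G0 X72.7207 Y183.7124
M3 S555
G1 X72.1599 Y176.3212 F2205
G1 X65.4786 Y173.1113
G1 X59.3581 Y177.2926
G1 X59.9189 Y184.6838
G1 X66.6002 Y187.8937
G1 X72.7207 Y183.7124
M5
G0 X91.5463 Y167.9700
M3 S850
G1 X85.8295 Y160.5409 F1081
G1 X76.9973 Y163.6822
G1 X77.2556 Y173.0527
G1 X86.2473 Y175.7028
G1 X91.5463 Y167.9700
M5

viewBox `0 0 198.1777 200.3189` with mm width/height → 1 unit = 1 mm. Flip: y_m = 200.3189 − y_svg.

**Shape 1** — `<polygon>` regular polygon, stroke `#008000` → score (S555, F2205). Machine vertices: (128.2024,116.9318) → (103.7813,136.1105) → (103.5495,167.1614) → (127.6815,186.7025) → (158.0055,180.0190) → (171.6868,152.1437) → (158.4232,124.0673) → (128.2024,116.9318). Closed: final G1 returns to the first vertex.

**Shape 2** — `<polygon>` regular polygon, stroke `#008000` → score (S555, F2205). Machine vertices: (72.7207,183.7124) → (72.1599,176.3212) → (65.4786,173.1113) → (59.3581,177.2926) → (59.9189,184.6838) → (66.6002,187.8937) → (72.7207,183.7124). Closed: final G1 returns to the first vertex.

**Shape 3** — `<path>` regular polygon, stroke `#000000` → cut (S850, F1081). Machine vertices: (91.5463,167.9700) → (85.8295,160.5409) → (76.9973,163.6822) → (77.2556,173.0527) → (86.2473,175.7028) → (91.5463,167.9700). Closed: final G1 returns to the first vertex.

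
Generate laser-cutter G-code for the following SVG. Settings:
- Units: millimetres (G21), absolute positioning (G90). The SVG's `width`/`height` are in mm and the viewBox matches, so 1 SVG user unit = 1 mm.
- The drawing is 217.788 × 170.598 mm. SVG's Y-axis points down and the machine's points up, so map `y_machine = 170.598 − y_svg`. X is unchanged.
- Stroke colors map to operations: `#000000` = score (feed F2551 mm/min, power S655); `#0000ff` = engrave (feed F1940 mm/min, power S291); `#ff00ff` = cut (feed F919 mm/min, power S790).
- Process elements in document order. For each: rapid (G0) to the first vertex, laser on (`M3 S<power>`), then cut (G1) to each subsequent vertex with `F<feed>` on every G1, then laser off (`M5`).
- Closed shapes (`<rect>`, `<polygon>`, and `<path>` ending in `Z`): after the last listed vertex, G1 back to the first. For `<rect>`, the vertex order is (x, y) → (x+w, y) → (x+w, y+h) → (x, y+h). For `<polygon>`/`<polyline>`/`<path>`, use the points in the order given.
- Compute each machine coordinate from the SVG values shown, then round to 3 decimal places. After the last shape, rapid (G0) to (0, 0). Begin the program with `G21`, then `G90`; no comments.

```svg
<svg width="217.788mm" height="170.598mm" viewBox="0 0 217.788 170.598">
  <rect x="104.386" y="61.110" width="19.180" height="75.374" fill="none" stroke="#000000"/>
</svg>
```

G21
G90
G0 X104.386 Y109.488
M3 S655
G1 X123.566 Y109.488 F2551
G1 X123.566 Y34.114 F2551
G1 X104.386 Y34.114 F2551
G1 X104.386 Y109.488 F2551
M5
G0 X0.000 Y0.000

Since the viewBox matches the mm dimensions, user units are millimetres directly. The only transform is the Y-flip y_m = 170.598 − y_svg.

Shape 1 is a rectangle drawn with `<rect>`. Its stroke #000000 means score at S655, F2551. After flipping Y the toolpath is (104.386,109.488) → (123.566,109.488) → (123.566,34.114) → (104.386,34.114) → (104.386,109.488), returning to the start.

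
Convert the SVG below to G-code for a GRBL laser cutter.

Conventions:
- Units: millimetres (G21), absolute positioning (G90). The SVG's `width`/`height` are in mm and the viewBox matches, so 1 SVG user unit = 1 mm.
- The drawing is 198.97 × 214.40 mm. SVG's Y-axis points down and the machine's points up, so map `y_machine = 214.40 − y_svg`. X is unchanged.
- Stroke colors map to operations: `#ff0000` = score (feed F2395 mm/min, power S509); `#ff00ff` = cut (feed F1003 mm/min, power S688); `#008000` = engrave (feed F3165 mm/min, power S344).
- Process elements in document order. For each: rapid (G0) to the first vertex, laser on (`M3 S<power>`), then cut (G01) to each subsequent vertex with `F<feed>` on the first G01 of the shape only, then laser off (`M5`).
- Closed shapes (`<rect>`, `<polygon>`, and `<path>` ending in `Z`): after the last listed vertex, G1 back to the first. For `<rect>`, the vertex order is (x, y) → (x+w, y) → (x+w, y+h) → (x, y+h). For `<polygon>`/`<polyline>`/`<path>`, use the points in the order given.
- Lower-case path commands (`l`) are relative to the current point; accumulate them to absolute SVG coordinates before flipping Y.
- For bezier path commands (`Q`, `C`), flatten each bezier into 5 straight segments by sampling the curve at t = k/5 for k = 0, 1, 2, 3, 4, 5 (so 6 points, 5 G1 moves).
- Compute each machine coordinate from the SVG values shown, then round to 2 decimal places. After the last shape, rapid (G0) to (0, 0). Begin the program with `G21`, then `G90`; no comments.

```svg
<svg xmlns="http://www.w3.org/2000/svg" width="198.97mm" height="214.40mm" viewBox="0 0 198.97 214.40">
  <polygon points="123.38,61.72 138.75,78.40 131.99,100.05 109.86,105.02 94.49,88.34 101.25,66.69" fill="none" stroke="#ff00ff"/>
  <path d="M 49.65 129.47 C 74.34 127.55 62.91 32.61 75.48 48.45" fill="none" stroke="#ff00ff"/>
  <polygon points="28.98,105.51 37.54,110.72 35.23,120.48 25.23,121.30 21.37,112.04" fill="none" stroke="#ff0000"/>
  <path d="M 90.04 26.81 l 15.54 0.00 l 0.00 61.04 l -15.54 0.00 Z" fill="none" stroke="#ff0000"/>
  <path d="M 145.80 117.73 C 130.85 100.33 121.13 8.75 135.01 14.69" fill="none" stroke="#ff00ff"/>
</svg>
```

1 u = 1 mm; y_m = 214.40 − y.

[1] `<polygon>` regular polygon, #ff00ff→cut S688 F1003: (123.38,152.68) → (138.75,136.00) → (131.99,114.35) → (109.86,109.38) → (94.49,126.06) → (101.25,147.71) → (123.38,152.68) (closed)

[2] `<path>` cubic bezier, #ff00ff→cut S688 F1003: (49.65,84.93) → (60.61,95.61) → (65.79,118.84) → (68.07,144.83) → (70.34,163.79) → (75.48,165.95)

[3] `<polygon>` regular polygon, #ff0000→score S509 F2395: (28.98,108.89) → (37.54,103.68) → (35.23,93.92) → (25.23,93.10) → (21.37,102.36) → (28.98,108.89) (closed)

[4] `<path>` rectangle, #ff0000→score S509 F2395: (90.04,187.59) → (105.58,187.59) → (105.58,126.55) → (90.04,126.55) → (90.04,187.59) (closed)

[5] `<path>` cubic bezier, #ff00ff→cut S688 F1003: (145.80,96.67) → (137.60,114.64) → (131.55,142.17) → (128.51,171.02) → (129.37,192.95) → (135.01,199.71)

G21
G90
G0 X123.38 Y152.68
M3 S688
G01 X138.75 Y136.00 F1003
G01 X131.99 Y114.35
G01 X109.86 Y109.38
G01 X94.49 Y126.06
G01 X101.25 Y147.71
G01 X123.38 Y152.68
M5
G0 X49.65 Y84.93
M3 S688
G01 X60.61 Y95.61 F1003
G01 X65.79 Y118.84
G01 X68.07 Y144.83
G01 X70.34 Y163.79
G01 X75.48 Y165.95
M5
G0 X28.98 Y108.89
M3 S509
G01 X37.54 Y103.68 F2395
G01 X35.23 Y93.92
G01 X25.23 Y93.10
G01 X21.37 Y102.36
G01 X28.98 Y108.89
M5
G0 X90.04 Y187.59
M3 S509
G01 X105.58 Y187.59 F2395
G01 X105.58 Y126.55
G01 X90.04 Y126.55
G01 X90.04 Y187.59
M5
G0 X145.80 Y96.67
M3 S688
G01 X137.60 Y114.64 F1003
G01 X131.55 Y142.17
G01 X128.51 Y171.02
G01 X129.37 Y192.95
G01 X135.01 Y199.71
M5
G0 X0.00 Y0.00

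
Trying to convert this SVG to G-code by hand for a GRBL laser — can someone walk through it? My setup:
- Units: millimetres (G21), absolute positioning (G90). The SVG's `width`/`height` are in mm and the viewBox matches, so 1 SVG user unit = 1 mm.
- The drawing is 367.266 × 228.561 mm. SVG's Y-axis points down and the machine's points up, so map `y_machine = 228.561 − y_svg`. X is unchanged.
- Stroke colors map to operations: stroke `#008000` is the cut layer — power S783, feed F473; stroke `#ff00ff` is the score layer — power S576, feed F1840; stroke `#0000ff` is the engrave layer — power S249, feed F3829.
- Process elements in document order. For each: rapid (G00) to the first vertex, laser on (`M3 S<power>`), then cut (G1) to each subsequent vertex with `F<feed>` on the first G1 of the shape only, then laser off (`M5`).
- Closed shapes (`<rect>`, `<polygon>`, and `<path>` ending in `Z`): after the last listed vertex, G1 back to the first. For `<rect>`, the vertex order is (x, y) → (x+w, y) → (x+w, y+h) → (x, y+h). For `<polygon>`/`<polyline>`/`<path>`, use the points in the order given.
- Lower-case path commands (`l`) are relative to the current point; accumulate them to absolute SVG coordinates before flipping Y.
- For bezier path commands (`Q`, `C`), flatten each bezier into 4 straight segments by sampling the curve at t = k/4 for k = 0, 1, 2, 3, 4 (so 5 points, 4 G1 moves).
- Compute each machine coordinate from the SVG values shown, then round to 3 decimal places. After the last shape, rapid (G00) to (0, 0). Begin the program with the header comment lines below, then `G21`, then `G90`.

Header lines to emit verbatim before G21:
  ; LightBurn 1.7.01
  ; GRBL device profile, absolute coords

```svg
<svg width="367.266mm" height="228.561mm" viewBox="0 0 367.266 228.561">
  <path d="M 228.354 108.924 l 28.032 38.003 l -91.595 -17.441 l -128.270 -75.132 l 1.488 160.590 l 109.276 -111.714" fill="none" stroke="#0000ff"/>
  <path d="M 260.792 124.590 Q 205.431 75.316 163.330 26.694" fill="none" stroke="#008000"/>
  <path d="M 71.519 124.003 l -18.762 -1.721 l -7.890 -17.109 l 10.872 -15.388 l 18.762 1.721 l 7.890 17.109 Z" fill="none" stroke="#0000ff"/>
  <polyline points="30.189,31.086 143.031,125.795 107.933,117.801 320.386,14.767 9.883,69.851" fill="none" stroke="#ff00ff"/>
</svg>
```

; LightBurn 1.7.01
; GRBL device profile, absolute coords
G21
G90
G00 X228.354 Y119.637
M3 S249
G1 X256.386 Y81.634 F3829
G1 X164.791 Y99.075
G1 X36.521 Y174.207
G1 X38.009 Y13.617
G1 X147.285 Y125.331
M5
G00 X260.792 Y103.971
M3 S783
G1 X233.940 Y128.567 F473
G1 X208.746 Y153.082
G1 X185.209 Y177.515
G1 X163.330 Y201.867
M5
G00 X71.519 Y104.558
M3 S249
G1 X52.757 Y106.279 F3829
G1 X44.867 Y123.388
G1 X55.739 Y138.776
G1 X74.501 Y137.055
G1 X82.391 Y119.946
G1 X71.519 Y104.558
M5
G00 X30.189 Y197.475
M3 S576
G1 X143.031 Y102.766 F1840
G1 X107.933 Y110.760
G1 X320.386 Y213.794
G1 X9.883 Y158.710
M5
G00 X0.000 Y0.000

1 u = 1 mm; y_m = 228.561 − y.

[1] `<path>` open polyline, #0000ff→engrave S249 F3829: (228.354,119.637) → (256.386,81.634) → (164.791,99.075) → (36.521,174.207) → (38.009,13.617) → (147.285,125.331)

[2] `<path>` quadratic bezier, #008000→cut S783 F473: (260.792,103.971) → (233.940,128.567) → (208.746,153.082) → (185.209,177.515) → (163.330,201.867)

[3] `<path>` regular polygon, #0000ff→engrave S249 F3829: (71.519,104.558) → (52.757,106.279) → (44.867,123.388) → (55.739,138.776) → (74.501,137.055) → (82.391,119.946) → (71.519,104.558) (closed)

[4] `<polyline>` open polyline, #ff00ff→score S576 F1840: (30.189,197.475) → (143.031,102.766) → (107.933,110.760) → (320.386,213.794) → (9.883,158.710)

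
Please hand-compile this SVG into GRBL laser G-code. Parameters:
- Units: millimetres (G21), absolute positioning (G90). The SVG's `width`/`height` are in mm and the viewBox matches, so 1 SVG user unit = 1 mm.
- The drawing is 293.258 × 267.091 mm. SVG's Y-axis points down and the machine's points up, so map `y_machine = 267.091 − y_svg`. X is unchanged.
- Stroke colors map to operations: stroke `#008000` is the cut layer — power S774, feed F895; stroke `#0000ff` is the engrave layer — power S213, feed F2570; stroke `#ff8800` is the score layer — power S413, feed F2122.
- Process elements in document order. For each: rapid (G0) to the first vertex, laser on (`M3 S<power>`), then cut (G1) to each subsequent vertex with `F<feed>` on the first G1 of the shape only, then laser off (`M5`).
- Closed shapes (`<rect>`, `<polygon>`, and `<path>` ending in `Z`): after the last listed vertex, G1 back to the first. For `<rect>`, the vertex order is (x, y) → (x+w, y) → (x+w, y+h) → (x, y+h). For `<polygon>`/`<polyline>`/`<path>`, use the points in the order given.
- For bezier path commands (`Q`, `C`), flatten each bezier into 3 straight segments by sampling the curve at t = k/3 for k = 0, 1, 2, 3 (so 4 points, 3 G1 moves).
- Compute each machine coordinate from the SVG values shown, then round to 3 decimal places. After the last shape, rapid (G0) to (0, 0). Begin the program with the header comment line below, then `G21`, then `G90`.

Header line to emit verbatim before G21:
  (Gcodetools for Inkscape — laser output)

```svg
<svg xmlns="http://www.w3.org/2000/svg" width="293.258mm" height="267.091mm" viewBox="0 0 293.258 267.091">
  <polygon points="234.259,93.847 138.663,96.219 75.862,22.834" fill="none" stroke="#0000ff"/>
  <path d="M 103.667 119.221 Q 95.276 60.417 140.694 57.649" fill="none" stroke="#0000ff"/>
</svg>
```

(Gcodetools for Inkscape — laser output)
G21
G90
G0 X234.259 Y173.244
M3 S213
G1 X138.663 Y170.872 F2570
G1 X75.862 Y244.257
G1 X234.259 Y173.244
M5
G0 X103.667 Y147.870
M3 S213
G1 X104.052 Y180.846 F2570
G1 X116.394 Y201.370
G1 X140.694 Y209.442
M5
G0 X0.000 Y0.000

1 u = 1 mm; y_m = 267.091 − y.

[1] `<polygon>` closed polygon, #0000ff→engrave S213 F2570: (234.259,173.244) → (138.663,170.872) → (75.862,244.257) → (234.259,173.244) (closed)

[2] `<path>` quadratic bezier, #0000ff→engrave S213 F2570: (103.667,147.870) → (104.052,180.846) → (116.394,201.370) → (140.694,209.442)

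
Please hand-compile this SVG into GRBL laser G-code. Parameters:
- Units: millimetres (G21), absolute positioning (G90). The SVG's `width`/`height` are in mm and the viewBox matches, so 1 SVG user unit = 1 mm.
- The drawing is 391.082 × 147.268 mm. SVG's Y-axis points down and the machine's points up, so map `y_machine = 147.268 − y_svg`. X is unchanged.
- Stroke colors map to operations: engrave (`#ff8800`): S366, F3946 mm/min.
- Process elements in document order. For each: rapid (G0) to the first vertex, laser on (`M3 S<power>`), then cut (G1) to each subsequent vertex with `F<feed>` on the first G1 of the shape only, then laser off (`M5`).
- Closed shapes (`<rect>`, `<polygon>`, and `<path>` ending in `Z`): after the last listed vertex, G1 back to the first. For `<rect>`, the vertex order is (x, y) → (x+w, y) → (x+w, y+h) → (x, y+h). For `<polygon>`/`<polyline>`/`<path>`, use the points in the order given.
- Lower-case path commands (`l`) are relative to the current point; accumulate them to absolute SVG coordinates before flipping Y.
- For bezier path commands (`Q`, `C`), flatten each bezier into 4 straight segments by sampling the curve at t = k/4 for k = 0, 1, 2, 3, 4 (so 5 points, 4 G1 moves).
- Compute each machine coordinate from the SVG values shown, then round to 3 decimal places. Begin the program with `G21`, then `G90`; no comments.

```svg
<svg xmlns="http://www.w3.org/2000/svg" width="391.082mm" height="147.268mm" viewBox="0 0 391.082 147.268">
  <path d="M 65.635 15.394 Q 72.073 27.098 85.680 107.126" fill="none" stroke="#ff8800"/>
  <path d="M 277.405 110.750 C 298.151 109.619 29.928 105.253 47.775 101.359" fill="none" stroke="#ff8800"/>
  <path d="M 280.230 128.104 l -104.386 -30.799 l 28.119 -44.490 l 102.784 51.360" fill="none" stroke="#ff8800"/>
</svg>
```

viewBox `0 0 391.082 147.268` with mm width/height → 1 unit = 1 mm. Flip: y_m = 147.268 − y_svg.

**Shape 1** — `<path>` quadratic bezier, stroke `#ff8800` → engrave (S366, F3946). Control points (SVG): P0=(65.635,15.394), P1=(72.073,27.098), P2=(85.680,107.126); sampled at t=k/4. Machine vertices: (65.635,131.874) → (69.302,121.752) → (73.865,103.089) → (79.325,75.886) → (85.680,40.142). Open path.

**Shape 2** — `<path>` cubic bezier, stroke `#ff8800` → engrave (S366, F3946). Control points (SVG): P0=(277.405,110.750), P1=(298.151,109.619), P2=(29.928,105.253), P3=(47.775,101.359); sampled at t=k/4. Machine vertices: (277.405,36.518) → (247.768,37.915) → (163.677,40.177) → (79.043,42.958) → (47.775,45.909). Open path.

**Shape 3** — `<path>` open polyline, stroke `#ff8800` → engrave (S366, F3946). Machine vertices: (280.230,19.164) → (175.844,49.963) → (203.963,94.453) → (306.747,43.093). Open path.

G21
G90
G0 X65.635 Y131.874
M3 S366
G1 X69.302 Y121.752 F3946
G1 X73.865 Y103.089
G1 X79.325 Y75.886
G1 X85.680 Y40.142
M5
G0 X277.405 Y36.518
M3 S366
G1 X247.768 Y37.915 F3946
G1 X163.677 Y40.177
G1 X79.043 Y42.958
G1 X47.775 Y45.909
M5
G0 X280.230 Y19.164
M3 S366
G1 X175.844 Y49.963 F3946
G1 X203.963 Y94.453
G1 X306.747 Y43.093
M5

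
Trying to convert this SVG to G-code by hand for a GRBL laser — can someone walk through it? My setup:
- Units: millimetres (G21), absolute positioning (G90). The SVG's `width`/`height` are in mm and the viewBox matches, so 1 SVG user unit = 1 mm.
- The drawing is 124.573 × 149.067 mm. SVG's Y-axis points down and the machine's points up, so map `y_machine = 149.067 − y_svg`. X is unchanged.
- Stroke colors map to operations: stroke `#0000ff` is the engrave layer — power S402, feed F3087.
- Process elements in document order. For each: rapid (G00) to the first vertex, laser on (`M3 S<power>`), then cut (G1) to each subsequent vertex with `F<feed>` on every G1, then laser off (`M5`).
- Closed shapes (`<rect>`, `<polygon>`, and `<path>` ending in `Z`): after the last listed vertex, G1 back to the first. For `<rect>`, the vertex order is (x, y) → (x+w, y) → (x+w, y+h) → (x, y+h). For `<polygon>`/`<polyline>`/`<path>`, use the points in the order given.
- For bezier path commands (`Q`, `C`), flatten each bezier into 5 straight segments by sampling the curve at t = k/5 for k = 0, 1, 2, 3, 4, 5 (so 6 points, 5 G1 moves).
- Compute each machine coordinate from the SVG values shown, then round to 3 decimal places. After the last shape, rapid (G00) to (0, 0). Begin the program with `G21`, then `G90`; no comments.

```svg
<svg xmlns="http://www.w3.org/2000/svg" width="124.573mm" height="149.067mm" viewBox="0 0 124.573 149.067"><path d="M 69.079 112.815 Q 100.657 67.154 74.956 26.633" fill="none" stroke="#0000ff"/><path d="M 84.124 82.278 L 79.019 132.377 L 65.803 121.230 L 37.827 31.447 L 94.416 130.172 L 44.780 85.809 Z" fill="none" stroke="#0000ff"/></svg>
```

viewBox `0 0 124.573 149.067` with mm width/height → 1 unit = 1 mm. Flip: y_m = 149.067 − y_svg.

**Shape 1** — `<path>` quadratic bezier, stroke `#0000ff` → engrave (S402, F3087). Control points (SVG): P0=(69.079,112.815), P1=(100.657,67.154), P2=(74.956,26.633); sampled at t=k/5. Machine vertices: (69.079,36.252) → (79.419,54.311) → (85.177,71.958) → (86.352,89.195) → (82.945,106.020) → (74.956,122.434). Open path.

**Shape 2** — `<path>` closed polygon, stroke `#0000ff` → engrave (S402, F3087). Machine vertices: (84.124,66.789) → (79.019,16.690) → (65.803,27.837) → (37.827,117.620) → (94.416,18.895) → (44.780,63.258) → (84.124,66.789). Closed: final G1 returns to the first vertex.

G21
G90
G00 X69.079 Y36.252
M3 S402
G1 X79.419 Y54.311 F3087
G1 X85.177 Y71.958 F3087
G1 X86.352 Y89.195 F3087
G1 X82.945 Y106.020 F3087
G1 X74.956 Y122.434 F3087
M5
G00 X84.124 Y66.789
M3 S402
G1 X79.019 Y16.690 F3087
G1 X65.803 Y27.837 F3087
G1 X37.827 Y117.620 F3087
G1 X94.416 Y18.895 F3087
G1 X44.780 Y63.258 F3087
G1 X84.124 Y66.789 F3087
M5
G00 X0.000 Y0.000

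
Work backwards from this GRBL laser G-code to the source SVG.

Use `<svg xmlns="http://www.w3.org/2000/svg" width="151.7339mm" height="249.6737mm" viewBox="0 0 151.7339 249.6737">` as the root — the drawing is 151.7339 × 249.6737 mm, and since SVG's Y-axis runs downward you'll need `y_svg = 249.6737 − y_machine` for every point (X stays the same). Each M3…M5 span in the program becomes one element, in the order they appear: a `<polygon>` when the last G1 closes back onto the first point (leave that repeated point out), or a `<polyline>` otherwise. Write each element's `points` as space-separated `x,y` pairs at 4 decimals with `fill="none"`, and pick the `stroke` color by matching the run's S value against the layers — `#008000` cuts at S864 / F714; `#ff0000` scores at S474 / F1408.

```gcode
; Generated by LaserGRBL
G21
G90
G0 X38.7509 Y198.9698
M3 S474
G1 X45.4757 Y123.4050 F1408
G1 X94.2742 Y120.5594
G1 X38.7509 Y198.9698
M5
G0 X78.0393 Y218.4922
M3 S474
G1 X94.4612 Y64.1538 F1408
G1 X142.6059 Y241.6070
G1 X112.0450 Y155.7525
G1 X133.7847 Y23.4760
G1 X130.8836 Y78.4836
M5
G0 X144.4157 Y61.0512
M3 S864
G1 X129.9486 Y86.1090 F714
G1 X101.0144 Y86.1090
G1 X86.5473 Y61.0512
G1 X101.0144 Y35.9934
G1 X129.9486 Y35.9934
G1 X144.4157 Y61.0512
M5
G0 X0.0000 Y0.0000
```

<svg xmlns="http://www.w3.org/2000/svg" width="151.7339mm" height="249.6737mm" viewBox="0 0 151.7339 249.6737">
  <polygon points="38.7509,50.7039 45.4757,126.2687 94.2742,129.1143" fill="none" stroke="#ff0000"/>
  <polyline points="78.0393,31.1815 94.4612,185.5199 142.6059,8.0667 112.0450,93.9212 133.7847,226.1977 130.8836,171.1901" fill="none" stroke="#ff0000"/>
  <polygon points="144.4157,188.6225 129.9486,163.5647 101.0144,163.5647 86.5473,188.6225 101.0144,213.6803 129.9486,213.6803" fill="none" stroke="#008000"/>
</svg>

Each laser-on run becomes one SVG element. Flip Y back into SVG space with y_svg = 249.6737 − y_machine.

Run 1: S474 ⇒ score layer `#ff0000`. The run returns to its start, so emit a `<polygon>` with points (Y-flipped): 38.7509,50.7039 45.4757,126.2687 94.2742,129.1143.

Run 2: the run's S474 means `#ff0000` (score). The run is open, so emit a `<polyline>` with points (Y-flipped): 78.0393,31.1815 94.4612,185.5199 142.6059,8.0667 112.0450,93.9212 133.7847,226.1977 130.8836,171.1901.

Run 3: power S864 maps to stroke `#008000` (cut). The run returns to its start, so emit a `<polygon>` with points (Y-flipped): 144.4157,188.6225 129.9486,163.5647 101.0144,163.5647 86.5473,188.6225 101.0144,213.6803 129.9486,213.6803.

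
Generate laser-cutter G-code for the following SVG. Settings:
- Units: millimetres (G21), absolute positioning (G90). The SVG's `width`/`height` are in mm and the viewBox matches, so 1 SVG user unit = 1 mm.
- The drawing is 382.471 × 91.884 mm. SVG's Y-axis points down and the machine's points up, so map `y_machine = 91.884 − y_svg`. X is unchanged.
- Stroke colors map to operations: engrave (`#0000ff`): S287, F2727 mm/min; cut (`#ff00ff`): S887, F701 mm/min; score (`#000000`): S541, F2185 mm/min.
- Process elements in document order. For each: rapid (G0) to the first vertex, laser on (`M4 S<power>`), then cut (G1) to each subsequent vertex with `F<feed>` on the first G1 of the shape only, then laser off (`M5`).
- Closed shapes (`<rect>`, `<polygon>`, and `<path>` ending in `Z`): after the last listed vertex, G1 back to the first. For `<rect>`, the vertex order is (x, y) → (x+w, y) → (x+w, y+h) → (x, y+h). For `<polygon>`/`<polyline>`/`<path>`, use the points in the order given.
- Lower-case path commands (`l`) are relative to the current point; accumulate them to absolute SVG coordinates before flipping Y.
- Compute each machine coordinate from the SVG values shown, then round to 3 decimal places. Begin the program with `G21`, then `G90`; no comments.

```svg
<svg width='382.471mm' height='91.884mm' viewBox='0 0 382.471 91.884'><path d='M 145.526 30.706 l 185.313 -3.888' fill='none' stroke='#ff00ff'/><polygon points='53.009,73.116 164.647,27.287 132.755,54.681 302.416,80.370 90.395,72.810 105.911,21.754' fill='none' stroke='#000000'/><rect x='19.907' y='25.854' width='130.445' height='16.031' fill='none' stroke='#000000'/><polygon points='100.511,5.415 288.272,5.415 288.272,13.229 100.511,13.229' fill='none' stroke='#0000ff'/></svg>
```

viewBox `0 0 382.471 91.884` with mm width/height → 1 unit = 1 mm. Flip: y_m = 91.884 − y_svg.

**Shape 1** — `<path>` line segment, stroke `#ff00ff` → cut (S887, F701). Machine vertices: (145.526,61.178) → (330.839,65.066). Open path.

**Shape 2** — `<polygon>` closed polygon, stroke `#000000` → score (S541, F2185). Machine vertices: (53.009,18.768) → (164.647,64.597) → (132.755,37.203) → (302.416,11.514) → (90.395,19.074) → (105.911,70.130) → (53.009,18.768). Closed: final G1 returns to the first vertex.

**Shape 3** — `<rect>` rectangle, stroke `#000000` → score (S541, F2185). Machine vertices: (19.907,66.030) → (150.352,66.030) → (150.352,49.999) → (19.907,49.999) → (19.907,66.030). Closed: final G1 returns to the first vertex.

**Shape 4** — `<polygon>` rectangle, stroke `#0000ff` → engrave (S287, F2727). Machine vertices: (100.511,86.469) → (288.272,86.469) → (288.272,78.655) → (100.511,78.655) → (100.511,86.469). Closed: final G1 returns to the first vertex.

G21
G90
G0 X145.526 Y61.178
M4 S887
G1 X330.839 Y65.066 F701
M5
G0 X53.009 Y18.768
M4 S541
G1 X164.647 Y64.597 F2185
G1 X132.755 Y37.203
G1 X302.416 Y11.514
G1 X90.395 Y19.074
G1 X105.911 Y70.130
G1 X53.009 Y18.768
M5
G0 X19.907 Y66.030
M4 S541
G1 X150.352 Y66.030 F2185
G1 X150.352 Y49.999
G1 X19.907 Y49.999
G1 X19.907 Y66.030
M5
G0 X100.511 Y86.469
M4 S287
G1 X288.272 Y86.469 F2727
G1 X288.272 Y78.655
G1 X100.511 Y78.655
G1 X100.511 Y86.469
M5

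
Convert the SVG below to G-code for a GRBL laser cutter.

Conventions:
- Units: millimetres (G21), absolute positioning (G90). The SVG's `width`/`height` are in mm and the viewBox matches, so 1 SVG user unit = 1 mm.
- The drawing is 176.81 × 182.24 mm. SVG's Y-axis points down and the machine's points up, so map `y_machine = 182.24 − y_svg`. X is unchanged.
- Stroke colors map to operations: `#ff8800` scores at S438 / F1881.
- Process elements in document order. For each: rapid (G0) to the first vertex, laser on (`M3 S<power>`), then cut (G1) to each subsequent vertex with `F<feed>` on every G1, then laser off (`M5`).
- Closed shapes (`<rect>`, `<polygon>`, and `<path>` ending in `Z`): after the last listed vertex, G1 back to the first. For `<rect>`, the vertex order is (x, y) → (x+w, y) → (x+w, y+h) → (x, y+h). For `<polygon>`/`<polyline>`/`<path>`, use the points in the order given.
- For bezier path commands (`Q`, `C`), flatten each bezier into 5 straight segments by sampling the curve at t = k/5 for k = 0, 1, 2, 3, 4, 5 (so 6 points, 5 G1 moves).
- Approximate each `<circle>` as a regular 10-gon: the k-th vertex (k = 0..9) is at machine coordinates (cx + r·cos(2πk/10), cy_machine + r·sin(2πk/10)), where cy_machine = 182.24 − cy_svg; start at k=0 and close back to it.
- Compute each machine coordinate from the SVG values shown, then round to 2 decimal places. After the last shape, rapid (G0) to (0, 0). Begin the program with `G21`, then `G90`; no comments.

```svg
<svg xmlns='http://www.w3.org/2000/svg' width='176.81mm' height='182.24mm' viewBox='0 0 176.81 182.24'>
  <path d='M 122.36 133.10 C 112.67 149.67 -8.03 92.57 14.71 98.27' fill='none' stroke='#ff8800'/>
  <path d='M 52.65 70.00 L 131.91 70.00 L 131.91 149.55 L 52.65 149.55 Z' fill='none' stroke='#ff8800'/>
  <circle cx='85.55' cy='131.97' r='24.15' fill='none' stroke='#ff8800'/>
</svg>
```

G21
G90
G0 X122.36 Y49.14
M3 S438
G1 X105.26 Y46.95 F1881
G1 X73.73 Y55.88 F1881
G1 X39.99 Y69.40 F1881
G1 X16.24 Y80.95 F1881
G1 X14.71 Y83.97 F1881
M5
G0 X52.65 Y112.24
M3 S438
G1 X131.91 Y112.24 F1881
G1 X131.91 Y32.69 F1881
G1 X52.65 Y32.69 F1881
G1 X52.65 Y112.24 F1881
M5
G0 X109.70 Y50.27
M3 S438
G1 X105.09 Y64.47 F1881
G1 X93.01 Y73.24 F1881
G1 X78.09 Y73.24 F1881
G1 X66.01 Y64.47 F1881
G1 X61.40 Y50.27 F1881
G1 X66.01 Y36.07 F1881
G1 X78.09 Y27.30 F1881
G1 X93.01 Y27.30 F1881
G1 X105.09 Y36.07 F1881
G1 X109.70 Y50.27 F1881
M5
G0 X0.00 Y0.00

Since the viewBox matches the mm dimensions, user units are millimetres directly. The only transform is the Y-flip y_m = 182.24 − y_svg.

Shape 1 is a cubic bezier drawn with `<path>`. Its stroke #ff8800 means score at S438, F1881. After flipping Y the toolpath is (122.36,49.14) → (105.26,46.95) → (73.73,55.88) → (39.99,69.40) → (16.24,80.95) → (14.71,83.97).

Shape 2 is a rectangle drawn with `<path>`. Its stroke #ff8800 means score at S438, F1881. After flipping Y the toolpath is (52.65,112.24) → (131.91,112.24) → (131.91,32.69) → (52.65,32.69) → (52.65,112.24), returning to the start.

Shape 3 is a circle drawn with `<circle>`. Its stroke #ff8800 means score at S438, F1881. After flipping Y the toolpath is (109.70,50.27) → (105.09,64.47) → (93.01,73.24) → (78.09,73.24) → (66.01,64.47) → (61.40,50.27) → (66.01,36.07) → (78.09,27.30) → (93.01,27.30) → (105.09,36.07) → (109.70,50.27), returning to the start.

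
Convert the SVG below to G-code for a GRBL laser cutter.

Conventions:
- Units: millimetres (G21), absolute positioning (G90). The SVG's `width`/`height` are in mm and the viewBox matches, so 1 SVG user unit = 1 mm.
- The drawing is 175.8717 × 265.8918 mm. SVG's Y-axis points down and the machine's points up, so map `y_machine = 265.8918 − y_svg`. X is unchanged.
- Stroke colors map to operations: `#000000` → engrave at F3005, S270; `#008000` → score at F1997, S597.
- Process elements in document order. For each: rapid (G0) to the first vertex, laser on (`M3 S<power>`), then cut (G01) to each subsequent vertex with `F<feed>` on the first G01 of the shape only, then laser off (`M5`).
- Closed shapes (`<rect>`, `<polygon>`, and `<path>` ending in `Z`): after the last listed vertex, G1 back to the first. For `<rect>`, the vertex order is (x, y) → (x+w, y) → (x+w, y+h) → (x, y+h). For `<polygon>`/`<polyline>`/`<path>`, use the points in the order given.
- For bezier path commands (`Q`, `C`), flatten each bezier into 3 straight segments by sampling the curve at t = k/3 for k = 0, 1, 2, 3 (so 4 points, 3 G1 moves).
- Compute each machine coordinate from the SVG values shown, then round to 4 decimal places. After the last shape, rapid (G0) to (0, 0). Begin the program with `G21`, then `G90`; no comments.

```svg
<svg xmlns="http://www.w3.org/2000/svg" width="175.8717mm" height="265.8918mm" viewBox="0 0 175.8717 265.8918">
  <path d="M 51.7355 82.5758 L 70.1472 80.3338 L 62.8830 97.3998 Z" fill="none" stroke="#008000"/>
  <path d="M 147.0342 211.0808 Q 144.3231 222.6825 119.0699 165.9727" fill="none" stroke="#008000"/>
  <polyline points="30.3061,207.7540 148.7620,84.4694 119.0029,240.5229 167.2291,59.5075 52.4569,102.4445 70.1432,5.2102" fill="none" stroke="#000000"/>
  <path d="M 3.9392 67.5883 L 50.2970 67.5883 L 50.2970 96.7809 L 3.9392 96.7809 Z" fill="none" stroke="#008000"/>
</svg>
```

1 u = 1 mm; y_m = 265.8918 − y.

[1] `<path>` regular polygon, #008000→score S597 F1997: (51.7355,183.3160) → (70.1472,185.5580) → (62.8830,168.4920) → (51.7355,183.3160) (closed)

[2] `<path>` quadratic bezier, #008000→score S597 F1997: (147.0342,54.8110) → (142.7221,54.6667) → (133.4007,69.7027) → (119.0699,99.9191)

[3] `<polyline>` open polyline, #000000→engrave S270 F3005: (30.3061,58.1378) → (148.7620,181.4224) → (119.0029,25.3689) → (167.2291,206.3843) → (52.4569,163.4473) → (70.1432,260.6816)

[4] `<path>` rectangle, #008000→score S597 F1997: (3.9392,198.3035) → (50.2970,198.3035) → (50.2970,169.1109) → (3.9392,169.1109) → (3.9392,198.3035) (closed)

G21
G90
G0 X51.7355 Y183.3160
M3 S597
G01 X70.1472 Y185.5580 F1997
G01 X62.8830 Y168.4920
G01 X51.7355 Y183.3160
M5
G0 X147.0342 Y54.8110
M3 S597
G01 X142.7221 Y54.6667 F1997
G01 X133.4007 Y69.7027
G01 X119.0699 Y99.9191
M5
G0 X30.3061 Y58.1378
M3 S270
G01 X148.7620 Y181.4224 F3005
G01 X119.0029 Y25.3689
G01 X167.2291 Y206.3843
G01 X52.4569 Y163.4473
G01 X70.1432 Y260.6816
M5
G0 X3.9392 Y198.3035
M3 S597
G01 X50.2970 Y198.3035 F1997
G01 X50.2970 Y169.1109
G01 X3.9392 Y169.1109
G01 X3.9392 Y198.3035
M5
G0 X0.0000 Y0.0000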